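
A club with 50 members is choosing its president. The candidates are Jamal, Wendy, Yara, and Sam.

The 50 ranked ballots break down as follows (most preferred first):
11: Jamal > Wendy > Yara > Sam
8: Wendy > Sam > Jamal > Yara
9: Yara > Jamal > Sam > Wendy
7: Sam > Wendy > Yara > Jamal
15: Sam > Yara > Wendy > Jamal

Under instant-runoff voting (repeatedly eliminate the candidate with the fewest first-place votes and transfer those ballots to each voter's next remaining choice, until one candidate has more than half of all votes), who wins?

Round 1: Jamal 11, Wendy 8, Yara 9, Sam 22. Wendy eliminated.
Round 2: Jamal 11, Yara 9, Sam 30. Sam has a majority (≥26).

Sam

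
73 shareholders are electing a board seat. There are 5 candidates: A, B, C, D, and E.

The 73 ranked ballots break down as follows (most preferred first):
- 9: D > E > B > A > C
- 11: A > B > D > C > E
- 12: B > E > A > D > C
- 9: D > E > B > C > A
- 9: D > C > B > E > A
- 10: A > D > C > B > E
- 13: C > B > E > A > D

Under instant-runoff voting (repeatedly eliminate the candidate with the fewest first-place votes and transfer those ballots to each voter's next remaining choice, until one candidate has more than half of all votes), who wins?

A

Round 1: A 21, B 12, C 13, D 27, E 0. E eliminated.
Round 2: A 21, B 12, C 13, D 27. B eliminated.
Round 3: A 33, C 13, D 27. C eliminated.
Round 4: A 46, D 27. A has a majority (≥37).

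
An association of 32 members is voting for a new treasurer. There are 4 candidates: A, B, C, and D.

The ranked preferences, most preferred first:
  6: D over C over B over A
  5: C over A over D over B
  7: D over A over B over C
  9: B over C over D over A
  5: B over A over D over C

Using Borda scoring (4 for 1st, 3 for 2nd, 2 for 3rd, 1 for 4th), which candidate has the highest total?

A: 6×1 + 5×3 + 7×3 + 9×1 + 5×3 = 66
B: 6×2 + 5×1 + 7×2 + 9×4 + 5×4 = 87
C: 6×3 + 5×4 + 7×1 + 9×3 + 5×1 = 77
D: 6×4 + 5×2 + 7×4 + 9×2 + 5×2 = 90

D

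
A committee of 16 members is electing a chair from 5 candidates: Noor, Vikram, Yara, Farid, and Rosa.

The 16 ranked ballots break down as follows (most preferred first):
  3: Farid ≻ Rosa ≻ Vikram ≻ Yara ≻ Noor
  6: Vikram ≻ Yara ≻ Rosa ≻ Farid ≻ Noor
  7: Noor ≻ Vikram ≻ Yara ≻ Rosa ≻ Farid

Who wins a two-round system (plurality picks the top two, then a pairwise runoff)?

Vikram

Round 1 first-place votes: Noor 7, Vikram 6, Yara 0, Farid 3, Rosa 0. Noor and Vikram advance.
Runoff: Noor is ranked above Vikram on 7 ballots, Vikram above Noor on 9.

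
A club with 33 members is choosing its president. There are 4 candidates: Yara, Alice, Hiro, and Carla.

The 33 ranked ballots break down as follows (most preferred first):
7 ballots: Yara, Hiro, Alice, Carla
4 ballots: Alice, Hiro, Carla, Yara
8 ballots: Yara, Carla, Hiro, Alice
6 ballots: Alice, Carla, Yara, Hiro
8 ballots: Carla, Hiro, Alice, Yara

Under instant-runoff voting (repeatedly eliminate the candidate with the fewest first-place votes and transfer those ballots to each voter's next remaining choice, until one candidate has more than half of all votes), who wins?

Round 1: Yara 15, Alice 10, Hiro 0, Carla 8. Hiro eliminated.
Round 2: Yara 15, Alice 10, Carla 8. Carla eliminated.
Round 3: Yara 15, Alice 18. Alice has a majority (≥17).

Alice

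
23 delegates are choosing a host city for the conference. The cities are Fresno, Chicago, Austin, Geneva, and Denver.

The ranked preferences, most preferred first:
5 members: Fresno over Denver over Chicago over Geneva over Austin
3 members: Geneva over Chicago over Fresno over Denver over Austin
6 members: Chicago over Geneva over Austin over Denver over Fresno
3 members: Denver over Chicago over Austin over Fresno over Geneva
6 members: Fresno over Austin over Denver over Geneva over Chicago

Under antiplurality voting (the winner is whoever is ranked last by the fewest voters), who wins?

Denver

Last-place votes: Fresno 6, Chicago 6, Austin 8, Geneva 3, Denver 0.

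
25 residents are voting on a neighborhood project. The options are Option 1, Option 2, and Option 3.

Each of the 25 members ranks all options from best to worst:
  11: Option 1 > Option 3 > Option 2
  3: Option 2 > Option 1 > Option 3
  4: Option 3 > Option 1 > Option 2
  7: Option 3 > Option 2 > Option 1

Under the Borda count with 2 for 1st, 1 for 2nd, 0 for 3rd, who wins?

Option 3

Option 1: 11×2 + 3×1 + 4×1 + 7×0 = 29
Option 2: 11×0 + 3×2 + 4×0 + 7×1 = 13
Option 3: 11×1 + 3×0 + 4×2 + 7×2 = 33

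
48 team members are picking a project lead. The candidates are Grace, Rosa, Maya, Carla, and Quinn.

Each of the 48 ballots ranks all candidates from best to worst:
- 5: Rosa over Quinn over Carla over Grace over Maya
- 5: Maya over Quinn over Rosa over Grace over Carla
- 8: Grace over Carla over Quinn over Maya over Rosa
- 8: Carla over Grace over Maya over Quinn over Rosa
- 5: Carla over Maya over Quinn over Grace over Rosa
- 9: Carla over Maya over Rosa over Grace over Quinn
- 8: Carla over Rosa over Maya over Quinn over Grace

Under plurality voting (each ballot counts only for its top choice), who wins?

Carla

First-place votes: Grace 8, Rosa 5, Maya 5, Carla 30, Quinn 0.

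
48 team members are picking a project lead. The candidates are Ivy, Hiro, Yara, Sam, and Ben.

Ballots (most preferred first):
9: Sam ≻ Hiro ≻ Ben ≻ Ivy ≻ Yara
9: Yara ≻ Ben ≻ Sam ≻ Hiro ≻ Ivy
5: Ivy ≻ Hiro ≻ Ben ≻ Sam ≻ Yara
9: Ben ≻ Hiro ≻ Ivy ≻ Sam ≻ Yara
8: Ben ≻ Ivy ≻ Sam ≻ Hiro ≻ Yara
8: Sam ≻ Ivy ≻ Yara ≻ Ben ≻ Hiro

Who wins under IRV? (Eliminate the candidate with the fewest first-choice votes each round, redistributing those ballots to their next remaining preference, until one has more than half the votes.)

Ben

Round 1: Ivy 5, Hiro 0, Yara 9, Sam 17, Ben 17. Hiro eliminated.
Round 2: Ivy 5, Yara 9, Sam 17, Ben 17. Ivy eliminated.
Round 3: Yara 9, Sam 17, Ben 22. Yara eliminated.
Round 4: Sam 17, Ben 31. Ben has a majority (≥25).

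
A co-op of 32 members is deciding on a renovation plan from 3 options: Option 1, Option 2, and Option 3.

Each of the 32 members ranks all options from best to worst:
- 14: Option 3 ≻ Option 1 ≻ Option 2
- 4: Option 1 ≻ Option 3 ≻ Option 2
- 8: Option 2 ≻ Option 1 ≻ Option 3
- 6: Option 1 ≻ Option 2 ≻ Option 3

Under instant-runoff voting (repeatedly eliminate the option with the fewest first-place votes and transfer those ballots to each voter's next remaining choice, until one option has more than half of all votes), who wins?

Round 1: Option 1 10, Option 2 8, Option 3 14. Option 2 eliminated.
Round 2: Option 1 18, Option 3 14. Option 1 has a majority (≥17).

Option 1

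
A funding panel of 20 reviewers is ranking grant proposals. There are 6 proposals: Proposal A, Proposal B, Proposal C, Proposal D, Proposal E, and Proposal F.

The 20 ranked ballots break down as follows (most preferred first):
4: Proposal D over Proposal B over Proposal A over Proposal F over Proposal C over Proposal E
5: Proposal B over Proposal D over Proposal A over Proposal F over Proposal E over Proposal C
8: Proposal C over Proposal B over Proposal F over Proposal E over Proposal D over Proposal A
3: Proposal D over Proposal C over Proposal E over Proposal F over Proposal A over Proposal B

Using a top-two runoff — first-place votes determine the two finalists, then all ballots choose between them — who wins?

Round 1 first-place votes: Proposal A 0, Proposal B 5, Proposal C 8, Proposal D 7, Proposal E 0, Proposal F 0. Proposal C and Proposal D advance.
Runoff: Proposal C is ranked above Proposal D on 8 ballots, Proposal D above Proposal C on 12.

Proposal D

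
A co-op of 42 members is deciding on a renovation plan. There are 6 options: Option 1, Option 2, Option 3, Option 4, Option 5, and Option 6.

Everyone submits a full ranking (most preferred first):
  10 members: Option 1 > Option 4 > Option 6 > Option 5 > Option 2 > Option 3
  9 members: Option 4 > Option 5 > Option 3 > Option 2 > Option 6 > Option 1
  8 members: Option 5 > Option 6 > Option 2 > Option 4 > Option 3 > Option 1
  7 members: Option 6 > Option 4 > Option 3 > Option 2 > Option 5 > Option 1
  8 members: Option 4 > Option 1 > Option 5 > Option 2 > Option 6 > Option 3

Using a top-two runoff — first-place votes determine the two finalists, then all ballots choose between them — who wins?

Option 4

Round 1 first-place votes: Option 1 10, Option 2 0, Option 3 0, Option 4 17, Option 5 8, Option 6 7. Option 4 and Option 1 advance.
Runoff: Option 4 is ranked above Option 1 on 32 ballots, Option 1 above Option 4 on 10.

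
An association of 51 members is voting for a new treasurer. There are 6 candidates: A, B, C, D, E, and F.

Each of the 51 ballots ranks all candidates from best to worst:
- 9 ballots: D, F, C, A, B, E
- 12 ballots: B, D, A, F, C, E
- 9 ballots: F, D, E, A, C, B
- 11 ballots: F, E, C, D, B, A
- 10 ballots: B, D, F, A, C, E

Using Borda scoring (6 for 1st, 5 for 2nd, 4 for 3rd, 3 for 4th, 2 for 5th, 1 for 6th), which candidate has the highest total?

D

A: 9×3 + 12×4 + 9×3 + 11×1 + 10×3 = 143
B: 9×2 + 12×6 + 9×1 + 11×2 + 10×6 = 181
C: 9×4 + 12×2 + 9×2 + 11×4 + 10×2 = 142
D: 9×6 + 12×5 + 9×5 + 11×3 + 10×5 = 242
E: 9×1 + 12×1 + 9×4 + 11×5 + 10×1 = 122
F: 9×5 + 12×3 + 9×6 + 11×6 + 10×4 = 241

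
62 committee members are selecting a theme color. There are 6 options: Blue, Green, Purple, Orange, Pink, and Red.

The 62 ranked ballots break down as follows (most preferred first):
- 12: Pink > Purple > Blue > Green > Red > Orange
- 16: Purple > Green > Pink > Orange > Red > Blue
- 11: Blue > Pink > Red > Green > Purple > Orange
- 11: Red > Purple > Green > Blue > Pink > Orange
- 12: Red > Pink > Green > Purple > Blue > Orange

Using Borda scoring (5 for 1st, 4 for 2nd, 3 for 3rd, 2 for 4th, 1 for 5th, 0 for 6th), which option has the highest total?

Blue: 12×3 + 16×0 + 11×5 + 11×2 + 12×1 = 125
Green: 12×2 + 16×4 + 11×2 + 11×3 + 12×3 = 179
Purple: 12×4 + 16×5 + 11×1 + 11×4 + 12×2 = 207
Orange: 12×0 + 16×2 + 11×0 + 11×0 + 12×0 = 32
Pink: 12×5 + 16×3 + 11×4 + 11×1 + 12×4 = 211
Red: 12×1 + 16×1 + 11×3 + 11×5 + 12×5 = 176

Pink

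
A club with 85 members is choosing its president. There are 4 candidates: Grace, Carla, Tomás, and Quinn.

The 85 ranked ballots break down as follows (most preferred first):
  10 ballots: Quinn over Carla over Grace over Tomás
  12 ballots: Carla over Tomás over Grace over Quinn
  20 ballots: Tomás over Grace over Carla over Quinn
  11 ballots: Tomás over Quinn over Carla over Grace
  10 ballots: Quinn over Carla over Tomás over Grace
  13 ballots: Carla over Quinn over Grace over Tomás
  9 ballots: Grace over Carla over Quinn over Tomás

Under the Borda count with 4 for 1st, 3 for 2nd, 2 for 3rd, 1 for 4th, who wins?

Grace: 10×2 + 12×2 + 20×3 + 11×1 + 10×1 + 13×2 + 9×4 = 187
Carla: 10×3 + 12×4 + 20×2 + 11×2 + 10×3 + 13×4 + 9×3 = 249
Tomás: 10×1 + 12×3 + 20×4 + 11×4 + 10×2 + 13×1 + 9×1 = 212
Quinn: 10×4 + 12×1 + 20×1 + 11×3 + 10×4 + 13×3 + 9×2 = 202

Carla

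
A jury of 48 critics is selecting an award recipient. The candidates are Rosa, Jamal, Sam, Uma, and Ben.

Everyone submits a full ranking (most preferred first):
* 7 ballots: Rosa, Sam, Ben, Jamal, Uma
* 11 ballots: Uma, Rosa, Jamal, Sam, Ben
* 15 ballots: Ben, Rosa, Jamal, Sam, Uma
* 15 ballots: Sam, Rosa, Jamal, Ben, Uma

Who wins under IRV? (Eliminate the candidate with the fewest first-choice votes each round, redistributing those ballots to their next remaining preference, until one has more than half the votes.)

Round 1: Rosa 7, Jamal 0, Sam 15, Uma 11, Ben 15. Jamal eliminated.
Round 2: Rosa 7, Sam 15, Uma 11, Ben 15. Rosa eliminated.
Round 3: Sam 22, Uma 11, Ben 15. Uma eliminated.
Round 4: Sam 33, Ben 15. Sam has a majority (≥25).

Sam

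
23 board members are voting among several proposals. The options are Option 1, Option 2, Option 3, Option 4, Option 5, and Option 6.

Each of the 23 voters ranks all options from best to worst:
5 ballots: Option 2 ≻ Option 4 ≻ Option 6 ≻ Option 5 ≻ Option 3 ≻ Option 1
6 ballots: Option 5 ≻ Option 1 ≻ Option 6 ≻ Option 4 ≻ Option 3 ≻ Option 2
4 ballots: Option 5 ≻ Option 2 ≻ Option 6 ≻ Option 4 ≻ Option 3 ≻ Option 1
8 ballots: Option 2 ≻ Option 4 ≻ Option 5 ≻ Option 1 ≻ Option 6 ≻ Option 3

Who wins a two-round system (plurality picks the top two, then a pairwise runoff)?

Round 1 first-place votes: Option 1 0, Option 2 13, Option 3 0, Option 4 0, Option 5 10, Option 6 0. Option 2 and Option 5 advance.
Runoff: Option 2 is ranked above Option 5 on 13 ballots, Option 5 above Option 2 on 10.

Option 2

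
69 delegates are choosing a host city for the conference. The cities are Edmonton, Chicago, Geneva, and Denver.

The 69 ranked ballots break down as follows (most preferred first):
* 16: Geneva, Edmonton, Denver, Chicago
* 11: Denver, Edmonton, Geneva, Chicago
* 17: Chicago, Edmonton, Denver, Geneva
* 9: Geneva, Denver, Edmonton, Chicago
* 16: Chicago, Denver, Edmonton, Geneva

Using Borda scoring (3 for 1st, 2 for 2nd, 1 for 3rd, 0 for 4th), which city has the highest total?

Edmonton: 16×2 + 11×2 + 17×2 + 9×1 + 16×1 = 113
Chicago: 16×0 + 11×0 + 17×3 + 9×0 + 16×3 = 99
Geneva: 16×3 + 11×1 + 17×0 + 9×3 + 16×0 = 86
Denver: 16×1 + 11×3 + 17×1 + 9×2 + 16×2 = 116

Denver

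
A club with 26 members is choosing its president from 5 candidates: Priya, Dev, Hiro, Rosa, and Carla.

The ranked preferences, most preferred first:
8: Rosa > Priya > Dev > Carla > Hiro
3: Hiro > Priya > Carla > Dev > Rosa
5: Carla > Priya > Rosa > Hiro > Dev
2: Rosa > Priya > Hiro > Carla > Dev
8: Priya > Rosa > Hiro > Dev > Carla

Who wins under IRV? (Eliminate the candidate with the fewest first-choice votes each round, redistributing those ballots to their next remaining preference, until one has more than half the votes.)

Priya

Round 1: Priya 8, Dev 0, Hiro 3, Rosa 10, Carla 5. Dev eliminated.
Round 2: Priya 8, Hiro 3, Rosa 10, Carla 5. Hiro eliminated.
Round 3: Priya 11, Rosa 10, Carla 5. Carla eliminated.
Round 4: Priya 16, Rosa 10. Priya has a majority (≥14).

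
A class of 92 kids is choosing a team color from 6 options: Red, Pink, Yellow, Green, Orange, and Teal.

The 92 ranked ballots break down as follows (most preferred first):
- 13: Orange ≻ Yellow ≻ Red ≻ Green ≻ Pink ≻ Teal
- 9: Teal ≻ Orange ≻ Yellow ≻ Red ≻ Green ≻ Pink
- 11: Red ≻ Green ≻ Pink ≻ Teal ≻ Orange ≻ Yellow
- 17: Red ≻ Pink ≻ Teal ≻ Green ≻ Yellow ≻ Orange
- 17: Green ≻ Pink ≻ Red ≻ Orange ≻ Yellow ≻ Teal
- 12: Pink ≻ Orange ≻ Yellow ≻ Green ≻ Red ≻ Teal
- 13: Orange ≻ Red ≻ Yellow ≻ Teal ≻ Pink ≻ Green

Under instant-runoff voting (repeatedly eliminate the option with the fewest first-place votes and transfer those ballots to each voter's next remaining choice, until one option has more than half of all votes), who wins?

Orange

Round 1: Red 28, Pink 12, Yellow 0, Green 17, Orange 26, Teal 9. Yellow eliminated.
Round 2: Red 28, Pink 12, Green 17, Orange 26, Teal 9. Teal eliminated.
Round 3: Red 28, Pink 12, Green 17, Orange 35. Pink eliminated.
Round 4: Red 28, Green 17, Orange 47. Orange has a majority (≥47).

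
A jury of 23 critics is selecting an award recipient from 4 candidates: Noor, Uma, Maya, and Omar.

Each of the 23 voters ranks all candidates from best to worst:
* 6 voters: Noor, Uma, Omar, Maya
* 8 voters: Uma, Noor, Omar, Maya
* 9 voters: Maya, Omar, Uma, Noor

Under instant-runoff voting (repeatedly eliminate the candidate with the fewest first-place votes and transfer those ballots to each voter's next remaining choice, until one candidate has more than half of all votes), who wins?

Uma

Round 1: Noor 6, Uma 8, Maya 9, Omar 0. Omar eliminated.
Round 2: Noor 6, Uma 8, Maya 9. Noor eliminated.
Round 3: Uma 14, Maya 9. Uma has a majority (≥12).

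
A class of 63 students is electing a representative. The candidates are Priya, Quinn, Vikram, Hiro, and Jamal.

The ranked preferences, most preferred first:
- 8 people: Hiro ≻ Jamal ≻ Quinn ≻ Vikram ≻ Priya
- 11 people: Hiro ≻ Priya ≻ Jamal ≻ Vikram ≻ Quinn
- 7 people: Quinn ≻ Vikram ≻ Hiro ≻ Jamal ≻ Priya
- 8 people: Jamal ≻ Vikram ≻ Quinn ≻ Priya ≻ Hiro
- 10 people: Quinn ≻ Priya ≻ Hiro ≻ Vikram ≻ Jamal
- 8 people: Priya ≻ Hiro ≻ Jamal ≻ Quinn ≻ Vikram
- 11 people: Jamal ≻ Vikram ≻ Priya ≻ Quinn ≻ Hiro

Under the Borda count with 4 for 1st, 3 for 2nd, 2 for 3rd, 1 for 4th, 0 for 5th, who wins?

Jamal

Priya: 8×0 + 11×3 + 7×0 + 8×1 + 10×3 + 8×4 + 11×2 = 125
Quinn: 8×2 + 11×0 + 7×4 + 8×2 + 10×4 + 8×1 + 11×1 = 119
Vikram: 8×1 + 11×1 + 7×3 + 8×3 + 10×1 + 8×0 + 11×3 = 107
Hiro: 8×4 + 11×4 + 7×2 + 8×0 + 10×2 + 8×3 + 11×0 = 134
Jamal: 8×3 + 11×2 + 7×1 + 8×4 + 10×0 + 8×2 + 11×4 = 145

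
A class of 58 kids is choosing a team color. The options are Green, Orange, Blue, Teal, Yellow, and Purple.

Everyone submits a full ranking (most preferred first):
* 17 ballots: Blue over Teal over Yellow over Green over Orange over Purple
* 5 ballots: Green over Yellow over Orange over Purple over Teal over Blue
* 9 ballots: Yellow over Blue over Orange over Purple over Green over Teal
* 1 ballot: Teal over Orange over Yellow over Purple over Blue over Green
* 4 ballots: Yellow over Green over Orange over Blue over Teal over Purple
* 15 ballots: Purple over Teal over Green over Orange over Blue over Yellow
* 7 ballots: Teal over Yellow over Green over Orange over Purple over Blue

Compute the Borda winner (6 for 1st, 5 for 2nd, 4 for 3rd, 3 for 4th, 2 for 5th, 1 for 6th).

Green: 17×3 + 5×6 + 9×2 + 1×1 + 4×5 + 15×4 + 7×4 = 208
Orange: 17×2 + 5×4 + 9×4 + 1×5 + 4×4 + 15×3 + 7×3 = 177
Blue: 17×6 + 5×1 + 9×5 + 1×2 + 4×3 + 15×2 + 7×1 = 203
Teal: 17×5 + 5×2 + 9×1 + 1×6 + 4×2 + 15×5 + 7×6 = 235
Yellow: 17×4 + 5×5 + 9×6 + 1×4 + 4×6 + 15×1 + 7×5 = 225
Purple: 17×1 + 5×3 + 9×3 + 1×3 + 4×1 + 15×6 + 7×2 = 170

Teal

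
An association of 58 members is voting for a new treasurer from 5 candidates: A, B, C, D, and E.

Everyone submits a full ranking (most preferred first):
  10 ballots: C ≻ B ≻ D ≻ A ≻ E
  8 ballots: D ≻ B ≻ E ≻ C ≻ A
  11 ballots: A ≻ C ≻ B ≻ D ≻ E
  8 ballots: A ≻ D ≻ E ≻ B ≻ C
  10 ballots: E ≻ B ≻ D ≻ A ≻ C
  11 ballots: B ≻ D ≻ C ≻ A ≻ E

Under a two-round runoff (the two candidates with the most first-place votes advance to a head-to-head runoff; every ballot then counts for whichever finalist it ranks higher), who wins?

B

Round 1 first-place votes: A 19, B 11, C 10, D 8, E 10. A and B advance.
Runoff: A is ranked above B on 19 ballots, B above A on 39.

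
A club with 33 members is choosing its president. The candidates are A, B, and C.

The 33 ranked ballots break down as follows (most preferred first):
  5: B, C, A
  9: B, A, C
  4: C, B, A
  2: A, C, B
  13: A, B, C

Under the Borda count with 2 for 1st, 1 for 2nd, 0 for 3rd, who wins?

B

A: 5×0 + 9×1 + 4×0 + 2×2 + 13×2 = 39
B: 5×2 + 9×2 + 4×1 + 2×0 + 13×1 = 45
C: 5×1 + 9×0 + 4×2 + 2×1 + 13×0 = 15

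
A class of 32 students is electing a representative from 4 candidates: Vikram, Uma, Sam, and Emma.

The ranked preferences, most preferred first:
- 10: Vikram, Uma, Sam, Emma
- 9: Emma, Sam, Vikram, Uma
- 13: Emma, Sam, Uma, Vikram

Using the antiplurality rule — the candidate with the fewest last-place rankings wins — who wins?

Last-place votes: Vikram 13, Uma 9, Sam 0, Emma 10.

Sam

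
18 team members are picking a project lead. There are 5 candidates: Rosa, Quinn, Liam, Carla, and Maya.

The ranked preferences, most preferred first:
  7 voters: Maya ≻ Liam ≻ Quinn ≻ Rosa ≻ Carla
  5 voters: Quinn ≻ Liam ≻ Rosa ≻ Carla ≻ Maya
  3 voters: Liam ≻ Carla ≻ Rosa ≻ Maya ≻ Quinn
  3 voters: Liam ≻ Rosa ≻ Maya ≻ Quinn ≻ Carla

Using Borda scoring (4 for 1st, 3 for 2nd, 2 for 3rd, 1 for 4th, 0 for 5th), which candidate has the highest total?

Rosa: 7×1 + 5×2 + 3×2 + 3×3 = 32
Quinn: 7×2 + 5×4 + 3×0 + 3×1 = 37
Liam: 7×3 + 5×3 + 3×4 + 3×4 = 60
Carla: 7×0 + 5×1 + 3×3 + 3×0 = 14
Maya: 7×4 + 5×0 + 3×1 + 3×2 = 37

Liam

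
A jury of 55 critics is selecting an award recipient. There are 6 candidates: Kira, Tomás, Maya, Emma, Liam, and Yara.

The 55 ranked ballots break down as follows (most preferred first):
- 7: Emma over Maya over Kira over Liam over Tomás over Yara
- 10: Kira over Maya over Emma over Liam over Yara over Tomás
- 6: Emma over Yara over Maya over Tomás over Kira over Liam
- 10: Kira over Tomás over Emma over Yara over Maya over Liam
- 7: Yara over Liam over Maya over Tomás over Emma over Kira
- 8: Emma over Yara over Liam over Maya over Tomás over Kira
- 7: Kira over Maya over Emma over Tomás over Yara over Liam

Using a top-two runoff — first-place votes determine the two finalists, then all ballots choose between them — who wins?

Round 1 first-place votes: Kira 27, Tomás 0, Maya 0, Emma 21, Liam 0, Yara 7. Kira and Emma advance.
Runoff: Kira is ranked above Emma on 27 ballots, Emma above Kira on 28.

Emma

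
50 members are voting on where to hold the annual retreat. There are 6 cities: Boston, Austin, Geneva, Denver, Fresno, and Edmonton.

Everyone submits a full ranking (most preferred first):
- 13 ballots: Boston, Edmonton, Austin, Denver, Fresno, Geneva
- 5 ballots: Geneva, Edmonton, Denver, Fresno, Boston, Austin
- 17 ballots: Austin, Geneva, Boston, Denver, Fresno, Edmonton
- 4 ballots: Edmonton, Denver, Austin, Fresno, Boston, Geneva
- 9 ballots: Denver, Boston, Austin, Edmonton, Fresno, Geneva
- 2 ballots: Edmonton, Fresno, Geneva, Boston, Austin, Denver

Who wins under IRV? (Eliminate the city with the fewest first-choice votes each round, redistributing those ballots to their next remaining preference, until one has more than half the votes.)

Round 1: Boston 13, Austin 17, Geneva 5, Denver 9, Fresno 0, Edmonton 6. Fresno eliminated.
Round 2: Boston 13, Austin 17, Geneva 5, Denver 9, Edmonton 6. Geneva eliminated.
Round 3: Boston 13, Austin 17, Denver 9, Edmonton 11. Denver eliminated.
Round 4: Boston 22, Austin 17, Edmonton 11. Edmonton eliminated.
Round 5: Boston 29, Austin 21. Boston has a majority (≥26).

Boston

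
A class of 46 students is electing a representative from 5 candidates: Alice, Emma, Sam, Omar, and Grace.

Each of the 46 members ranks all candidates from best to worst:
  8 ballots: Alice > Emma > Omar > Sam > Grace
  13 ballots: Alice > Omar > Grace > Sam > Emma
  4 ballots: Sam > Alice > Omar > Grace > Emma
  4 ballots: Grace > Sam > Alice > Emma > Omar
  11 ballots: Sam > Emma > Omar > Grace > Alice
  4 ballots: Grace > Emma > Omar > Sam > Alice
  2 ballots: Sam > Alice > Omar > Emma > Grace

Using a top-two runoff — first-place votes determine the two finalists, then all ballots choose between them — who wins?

Round 1 first-place votes: Alice 21, Emma 0, Sam 17, Omar 0, Grace 8. Alice and Sam advance.
Runoff: Alice is ranked above Sam on 21 ballots, Sam above Alice on 25.

Sam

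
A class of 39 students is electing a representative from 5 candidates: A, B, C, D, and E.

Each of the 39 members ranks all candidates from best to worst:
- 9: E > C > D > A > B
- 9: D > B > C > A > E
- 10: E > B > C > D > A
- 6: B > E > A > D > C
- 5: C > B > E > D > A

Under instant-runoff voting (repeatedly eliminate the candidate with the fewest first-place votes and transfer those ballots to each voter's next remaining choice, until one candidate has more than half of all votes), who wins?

Round 1: A 0, B 6, C 5, D 9, E 19. A eliminated.
Round 2: B 6, C 5, D 9, E 19. C eliminated.
Round 3: B 11, D 9, E 19. D eliminated.
Round 4: B 20, E 19. B has a majority (≥20).

B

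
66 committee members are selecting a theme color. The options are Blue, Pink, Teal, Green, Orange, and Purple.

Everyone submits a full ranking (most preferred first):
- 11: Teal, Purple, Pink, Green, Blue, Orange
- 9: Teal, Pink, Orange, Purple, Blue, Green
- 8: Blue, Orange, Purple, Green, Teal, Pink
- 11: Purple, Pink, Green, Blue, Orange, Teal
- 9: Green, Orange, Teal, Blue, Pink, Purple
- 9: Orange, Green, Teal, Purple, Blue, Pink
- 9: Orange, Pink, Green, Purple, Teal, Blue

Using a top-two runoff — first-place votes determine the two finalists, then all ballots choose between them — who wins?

Round 1 first-place votes: Blue 8, Pink 0, Teal 20, Green 9, Orange 18, Purple 11. Teal and Orange advance.
Runoff: Teal is ranked above Orange on 20 ballots, Orange above Teal on 46.

Orange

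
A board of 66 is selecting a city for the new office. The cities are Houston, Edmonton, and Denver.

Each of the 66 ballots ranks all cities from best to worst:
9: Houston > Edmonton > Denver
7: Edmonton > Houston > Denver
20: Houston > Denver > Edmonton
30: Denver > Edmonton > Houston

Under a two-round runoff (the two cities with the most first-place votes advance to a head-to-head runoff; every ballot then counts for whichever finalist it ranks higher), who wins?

Houston

Round 1 first-place votes: Houston 29, Edmonton 7, Denver 30. Denver and Houston advance.
Runoff: Denver is ranked above Houston on 30 ballots, Houston above Denver on 36.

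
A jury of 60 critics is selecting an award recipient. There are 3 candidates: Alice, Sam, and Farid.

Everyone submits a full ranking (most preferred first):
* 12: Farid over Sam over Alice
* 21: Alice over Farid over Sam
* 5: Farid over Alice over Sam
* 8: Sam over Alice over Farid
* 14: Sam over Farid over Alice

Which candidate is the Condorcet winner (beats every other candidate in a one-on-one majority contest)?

Farid

Farid vs Alice: 31–29
Farid vs Sam: 38–22
Farid beats every other candidate.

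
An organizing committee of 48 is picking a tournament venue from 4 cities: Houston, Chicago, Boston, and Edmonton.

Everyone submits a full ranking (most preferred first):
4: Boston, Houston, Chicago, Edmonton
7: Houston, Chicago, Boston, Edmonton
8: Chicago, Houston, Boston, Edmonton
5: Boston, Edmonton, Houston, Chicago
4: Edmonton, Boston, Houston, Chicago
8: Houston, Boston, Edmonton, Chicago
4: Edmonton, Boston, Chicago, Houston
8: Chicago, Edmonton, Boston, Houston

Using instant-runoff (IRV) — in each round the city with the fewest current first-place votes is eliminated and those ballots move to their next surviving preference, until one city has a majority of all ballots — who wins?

Boston

Round 1: Houston 15, Chicago 16, Boston 9, Edmonton 8. Edmonton eliminated.
Round 2: Houston 15, Chicago 16, Boston 17. Houston eliminated.
Round 3: Chicago 23, Boston 25. Boston has a majority (≥25).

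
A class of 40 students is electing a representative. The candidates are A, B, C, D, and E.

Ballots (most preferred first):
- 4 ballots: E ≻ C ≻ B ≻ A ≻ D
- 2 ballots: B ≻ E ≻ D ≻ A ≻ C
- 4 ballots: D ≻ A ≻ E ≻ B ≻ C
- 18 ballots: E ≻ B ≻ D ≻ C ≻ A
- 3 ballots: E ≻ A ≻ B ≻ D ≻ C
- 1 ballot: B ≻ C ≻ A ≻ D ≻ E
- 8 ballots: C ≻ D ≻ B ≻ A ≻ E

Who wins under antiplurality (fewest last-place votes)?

Last-place votes: A 18, B 0, C 9, D 4, E 9.

B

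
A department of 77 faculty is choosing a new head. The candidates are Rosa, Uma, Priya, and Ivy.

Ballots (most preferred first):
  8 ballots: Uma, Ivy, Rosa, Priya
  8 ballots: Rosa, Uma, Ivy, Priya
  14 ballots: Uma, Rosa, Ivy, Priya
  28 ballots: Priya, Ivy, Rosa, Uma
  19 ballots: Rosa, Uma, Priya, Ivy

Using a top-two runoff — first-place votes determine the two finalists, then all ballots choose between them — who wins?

Rosa

Round 1 first-place votes: Rosa 27, Uma 22, Priya 28, Ivy 0. Priya and Rosa advance.
Runoff: Priya is ranked above Rosa on 28 ballots, Rosa above Priya on 49.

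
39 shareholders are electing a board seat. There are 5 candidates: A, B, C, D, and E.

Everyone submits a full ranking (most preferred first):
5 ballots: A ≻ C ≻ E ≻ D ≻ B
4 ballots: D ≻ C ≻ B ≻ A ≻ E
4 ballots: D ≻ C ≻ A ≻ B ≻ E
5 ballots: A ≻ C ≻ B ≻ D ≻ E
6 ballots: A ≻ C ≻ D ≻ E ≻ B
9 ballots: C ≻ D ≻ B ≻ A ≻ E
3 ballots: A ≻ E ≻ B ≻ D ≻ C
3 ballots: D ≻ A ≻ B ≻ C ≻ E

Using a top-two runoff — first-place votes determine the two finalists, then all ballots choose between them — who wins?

D

Round 1 first-place votes: A 19, B 0, C 9, D 11, E 0. A and D advance.
Runoff: A is ranked above D on 19 ballots, D above A on 20.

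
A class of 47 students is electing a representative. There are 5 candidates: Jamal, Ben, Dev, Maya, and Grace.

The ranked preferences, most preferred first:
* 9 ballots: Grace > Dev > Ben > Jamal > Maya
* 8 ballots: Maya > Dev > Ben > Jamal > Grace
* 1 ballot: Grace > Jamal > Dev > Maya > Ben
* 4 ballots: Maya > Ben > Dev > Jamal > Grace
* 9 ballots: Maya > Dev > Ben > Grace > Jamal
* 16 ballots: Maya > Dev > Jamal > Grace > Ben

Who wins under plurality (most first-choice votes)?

First-place votes: Jamal 0, Ben 0, Dev 0, Maya 37, Grace 10.

Maya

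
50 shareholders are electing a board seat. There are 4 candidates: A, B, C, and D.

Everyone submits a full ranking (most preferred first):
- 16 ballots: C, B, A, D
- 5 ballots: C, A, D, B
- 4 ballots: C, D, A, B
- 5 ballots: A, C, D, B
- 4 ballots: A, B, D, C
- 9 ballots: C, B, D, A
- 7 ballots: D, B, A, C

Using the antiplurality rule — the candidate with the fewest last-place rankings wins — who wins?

Last-place votes: A 9, B 14, C 11, D 16.

A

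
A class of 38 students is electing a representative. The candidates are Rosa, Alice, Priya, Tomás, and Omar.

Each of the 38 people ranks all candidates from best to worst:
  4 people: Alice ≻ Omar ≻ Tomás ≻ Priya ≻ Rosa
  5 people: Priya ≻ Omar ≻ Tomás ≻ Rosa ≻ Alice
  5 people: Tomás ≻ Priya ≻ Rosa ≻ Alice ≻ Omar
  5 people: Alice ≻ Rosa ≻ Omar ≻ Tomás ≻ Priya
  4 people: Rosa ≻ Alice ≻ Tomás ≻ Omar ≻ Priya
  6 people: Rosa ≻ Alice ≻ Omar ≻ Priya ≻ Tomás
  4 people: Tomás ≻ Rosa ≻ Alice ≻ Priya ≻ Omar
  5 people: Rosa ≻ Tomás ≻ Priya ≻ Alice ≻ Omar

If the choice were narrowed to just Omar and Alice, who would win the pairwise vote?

Omar is ranked above Alice on 5 ballots; Alice above Omar on 33.

Alice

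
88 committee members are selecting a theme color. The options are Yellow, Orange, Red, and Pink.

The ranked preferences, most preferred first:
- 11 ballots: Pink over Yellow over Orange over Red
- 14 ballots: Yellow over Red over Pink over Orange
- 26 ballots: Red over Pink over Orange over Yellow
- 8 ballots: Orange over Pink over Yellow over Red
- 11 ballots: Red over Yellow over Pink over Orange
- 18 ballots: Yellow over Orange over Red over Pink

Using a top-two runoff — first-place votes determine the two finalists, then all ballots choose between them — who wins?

Yellow

Round 1 first-place votes: Yellow 32, Orange 8, Red 37, Pink 11. Red and Yellow advance.
Runoff: Red is ranked above Yellow on 37 ballots, Yellow above Red on 51.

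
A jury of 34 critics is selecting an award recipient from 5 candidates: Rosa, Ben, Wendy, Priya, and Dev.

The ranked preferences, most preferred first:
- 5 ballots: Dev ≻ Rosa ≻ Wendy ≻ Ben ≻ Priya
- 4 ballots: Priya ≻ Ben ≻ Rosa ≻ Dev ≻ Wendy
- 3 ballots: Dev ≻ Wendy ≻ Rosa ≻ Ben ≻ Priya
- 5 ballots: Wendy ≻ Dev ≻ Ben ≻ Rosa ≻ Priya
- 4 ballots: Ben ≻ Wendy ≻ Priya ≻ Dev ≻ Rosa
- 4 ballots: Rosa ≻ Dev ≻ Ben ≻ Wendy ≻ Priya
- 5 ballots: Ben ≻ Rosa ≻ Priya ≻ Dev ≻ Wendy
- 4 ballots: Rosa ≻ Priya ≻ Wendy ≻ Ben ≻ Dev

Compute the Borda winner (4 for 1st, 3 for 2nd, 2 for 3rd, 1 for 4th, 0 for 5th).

Rosa: 5×3 + 4×2 + 3×2 + 5×1 + 4×0 + 4×4 + 5×3 + 4×4 = 81
Ben: 5×1 + 4×3 + 3×1 + 5×2 + 4×4 + 4×2 + 5×4 + 4×1 = 78
Wendy: 5×2 + 4×0 + 3×3 + 5×4 + 4×3 + 4×1 + 5×0 + 4×2 = 63
Priya: 5×0 + 4×4 + 3×0 + 5×0 + 4×2 + 4×0 + 5×2 + 4×3 = 46
Dev: 5×4 + 4×1 + 3×4 + 5×3 + 4×1 + 4×3 + 5×1 + 4×0 = 72

Rosa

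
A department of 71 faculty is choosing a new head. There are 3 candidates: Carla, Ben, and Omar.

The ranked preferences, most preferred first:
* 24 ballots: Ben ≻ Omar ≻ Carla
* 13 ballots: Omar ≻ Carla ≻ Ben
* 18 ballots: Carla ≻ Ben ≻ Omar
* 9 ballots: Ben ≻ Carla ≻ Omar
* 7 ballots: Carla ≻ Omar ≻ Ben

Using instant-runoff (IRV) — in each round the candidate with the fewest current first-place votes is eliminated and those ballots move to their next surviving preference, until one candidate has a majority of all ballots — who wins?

Carla

Round 1: Carla 25, Ben 33, Omar 13. Omar eliminated.
Round 2: Carla 38, Ben 33. Carla has a majority (≥36).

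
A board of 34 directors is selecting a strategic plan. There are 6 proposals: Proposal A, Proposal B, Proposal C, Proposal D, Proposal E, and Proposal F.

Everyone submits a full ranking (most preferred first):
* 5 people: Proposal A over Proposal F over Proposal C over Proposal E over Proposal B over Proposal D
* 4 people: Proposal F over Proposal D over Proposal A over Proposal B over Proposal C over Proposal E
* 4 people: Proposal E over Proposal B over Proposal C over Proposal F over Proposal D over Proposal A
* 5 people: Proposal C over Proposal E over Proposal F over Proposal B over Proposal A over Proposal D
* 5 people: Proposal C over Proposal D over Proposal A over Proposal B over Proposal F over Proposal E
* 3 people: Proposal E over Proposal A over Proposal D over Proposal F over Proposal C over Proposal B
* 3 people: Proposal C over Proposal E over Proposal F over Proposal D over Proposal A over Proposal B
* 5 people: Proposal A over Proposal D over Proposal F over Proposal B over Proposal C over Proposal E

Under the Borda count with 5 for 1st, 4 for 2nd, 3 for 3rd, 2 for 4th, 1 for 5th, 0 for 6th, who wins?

Proposal C

Proposal A: 5×5 + 4×3 + 4×0 + 5×1 + 5×3 + 3×4 + 3×1 + 5×5 = 97
Proposal B: 5×1 + 4×2 + 4×4 + 5×2 + 5×2 + 3×0 + 3×0 + 5×2 = 59
Proposal C: 5×3 + 4×1 + 4×3 + 5×5 + 5×5 + 3×1 + 3×5 + 5×1 = 104
Proposal D: 5×0 + 4×4 + 4×1 + 5×0 + 5×4 + 3×3 + 3×2 + 5×4 = 75
Proposal E: 5×2 + 4×0 + 4×5 + 5×4 + 5×0 + 3×5 + 3×4 + 5×0 = 77
Proposal F: 5×4 + 4×5 + 4×2 + 5×3 + 5×1 + 3×2 + 3×3 + 5×3 = 98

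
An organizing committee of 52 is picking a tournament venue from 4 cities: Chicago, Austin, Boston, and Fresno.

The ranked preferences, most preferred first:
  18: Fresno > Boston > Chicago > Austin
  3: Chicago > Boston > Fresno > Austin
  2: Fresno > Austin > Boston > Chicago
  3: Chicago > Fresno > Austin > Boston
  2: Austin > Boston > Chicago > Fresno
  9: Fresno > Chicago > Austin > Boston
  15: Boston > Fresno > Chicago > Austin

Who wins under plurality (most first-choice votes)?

First-place votes: Chicago 6, Austin 2, Boston 15, Fresno 29.

Fresno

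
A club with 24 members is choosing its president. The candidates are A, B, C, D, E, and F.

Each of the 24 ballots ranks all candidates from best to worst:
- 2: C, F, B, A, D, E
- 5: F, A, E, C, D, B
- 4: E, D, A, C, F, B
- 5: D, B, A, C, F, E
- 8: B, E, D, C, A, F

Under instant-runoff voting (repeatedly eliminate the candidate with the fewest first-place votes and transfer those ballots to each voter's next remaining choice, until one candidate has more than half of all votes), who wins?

Round 1: A 0, B 8, C 2, D 5, E 4, F 5. A eliminated.
Round 2: B 8, C 2, D 5, E 4, F 5. C eliminated.
Round 3: B 8, D 5, E 4, F 7. E eliminated.
Round 4: B 8, D 9, F 7. F eliminated.
Round 5: B 10, D 14. D has a majority (≥13).

D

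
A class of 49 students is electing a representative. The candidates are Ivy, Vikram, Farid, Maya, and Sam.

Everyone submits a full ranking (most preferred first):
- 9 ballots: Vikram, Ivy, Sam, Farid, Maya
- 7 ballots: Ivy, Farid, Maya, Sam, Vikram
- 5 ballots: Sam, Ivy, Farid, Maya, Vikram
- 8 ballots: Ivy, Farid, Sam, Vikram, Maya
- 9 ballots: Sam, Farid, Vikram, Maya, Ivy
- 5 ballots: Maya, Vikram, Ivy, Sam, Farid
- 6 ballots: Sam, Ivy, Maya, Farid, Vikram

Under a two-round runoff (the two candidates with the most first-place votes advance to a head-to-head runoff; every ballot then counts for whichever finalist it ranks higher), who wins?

Round 1 first-place votes: Ivy 15, Vikram 9, Farid 0, Maya 5, Sam 20. Sam and Ivy advance.
Runoff: Sam is ranked above Ivy on 20 ballots, Ivy above Sam on 29.

Ivy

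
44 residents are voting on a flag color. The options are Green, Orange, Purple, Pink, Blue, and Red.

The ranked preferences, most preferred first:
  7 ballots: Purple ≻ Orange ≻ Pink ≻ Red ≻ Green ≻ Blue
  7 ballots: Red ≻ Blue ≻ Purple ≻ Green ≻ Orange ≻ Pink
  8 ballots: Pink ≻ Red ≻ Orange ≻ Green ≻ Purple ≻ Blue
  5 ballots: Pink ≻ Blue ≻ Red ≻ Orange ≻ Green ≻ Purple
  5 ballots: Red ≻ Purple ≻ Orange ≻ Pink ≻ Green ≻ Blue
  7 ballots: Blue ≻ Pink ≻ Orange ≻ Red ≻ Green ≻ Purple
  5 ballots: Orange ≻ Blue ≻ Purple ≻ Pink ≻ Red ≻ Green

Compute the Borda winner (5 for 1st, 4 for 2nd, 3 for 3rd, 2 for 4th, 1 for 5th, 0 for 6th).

Red

Green: 7×1 + 7×2 + 8×2 + 5×1 + 5×1 + 7×1 + 5×0 = 54
Orange: 7×4 + 7×1 + 8×3 + 5×2 + 5×3 + 7×3 + 5×5 = 130
Purple: 7×5 + 7×3 + 8×1 + 5×0 + 5×4 + 7×0 + 5×3 = 99
Pink: 7×3 + 7×0 + 8×5 + 5×5 + 5×2 + 7×4 + 5×2 = 134
Blue: 7×0 + 7×4 + 8×0 + 5×4 + 5×0 + 7×5 + 5×4 = 103
Red: 7×2 + 7×5 + 8×4 + 5×3 + 5×5 + 7×2 + 5×1 = 140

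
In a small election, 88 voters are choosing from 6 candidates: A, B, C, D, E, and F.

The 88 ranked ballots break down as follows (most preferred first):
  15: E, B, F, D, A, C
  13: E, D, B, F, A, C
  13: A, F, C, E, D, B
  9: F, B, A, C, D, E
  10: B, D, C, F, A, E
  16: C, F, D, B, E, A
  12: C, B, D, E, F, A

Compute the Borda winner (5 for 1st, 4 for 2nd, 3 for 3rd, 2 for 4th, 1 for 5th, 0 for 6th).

B

A: 15×1 + 13×1 + 13×5 + 9×3 + 10×1 + 16×0 + 12×0 = 130
B: 15×4 + 13×3 + 13×0 + 9×4 + 10×5 + 16×2 + 12×4 = 265
C: 15×0 + 13×0 + 13×3 + 9×2 + 10×3 + 16×5 + 12×5 = 227
D: 15×2 + 13×4 + 13×1 + 9×1 + 10×4 + 16×3 + 12×3 = 228
E: 15×5 + 13×5 + 13×2 + 9×0 + 10×0 + 16×1 + 12×2 = 206
F: 15×3 + 13×2 + 13×4 + 9×5 + 10×2 + 16×4 + 12×1 = 264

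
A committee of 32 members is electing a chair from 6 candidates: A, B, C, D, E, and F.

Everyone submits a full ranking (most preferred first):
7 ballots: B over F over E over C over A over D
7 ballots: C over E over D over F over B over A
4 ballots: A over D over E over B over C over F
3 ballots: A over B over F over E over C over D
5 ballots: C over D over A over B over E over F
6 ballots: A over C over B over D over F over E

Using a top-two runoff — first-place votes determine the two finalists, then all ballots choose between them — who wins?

Round 1 first-place votes: A 13, B 7, C 12, D 0, E 0, F 0. A and C advance.
Runoff: A is ranked above C on 13 ballots, C above A on 19.

C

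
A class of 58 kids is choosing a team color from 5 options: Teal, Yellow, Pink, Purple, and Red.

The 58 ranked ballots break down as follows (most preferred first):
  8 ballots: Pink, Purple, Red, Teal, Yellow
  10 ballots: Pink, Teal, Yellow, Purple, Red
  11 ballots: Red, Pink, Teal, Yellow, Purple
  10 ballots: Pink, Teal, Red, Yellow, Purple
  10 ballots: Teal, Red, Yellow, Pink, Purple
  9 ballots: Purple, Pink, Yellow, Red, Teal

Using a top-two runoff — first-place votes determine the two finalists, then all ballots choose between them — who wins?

Round 1 first-place votes: Teal 10, Yellow 0, Pink 28, Purple 9, Red 11. Pink and Red advance.
Runoff: Pink is ranked above Red on 37 ballots, Red above Pink on 21.

Pink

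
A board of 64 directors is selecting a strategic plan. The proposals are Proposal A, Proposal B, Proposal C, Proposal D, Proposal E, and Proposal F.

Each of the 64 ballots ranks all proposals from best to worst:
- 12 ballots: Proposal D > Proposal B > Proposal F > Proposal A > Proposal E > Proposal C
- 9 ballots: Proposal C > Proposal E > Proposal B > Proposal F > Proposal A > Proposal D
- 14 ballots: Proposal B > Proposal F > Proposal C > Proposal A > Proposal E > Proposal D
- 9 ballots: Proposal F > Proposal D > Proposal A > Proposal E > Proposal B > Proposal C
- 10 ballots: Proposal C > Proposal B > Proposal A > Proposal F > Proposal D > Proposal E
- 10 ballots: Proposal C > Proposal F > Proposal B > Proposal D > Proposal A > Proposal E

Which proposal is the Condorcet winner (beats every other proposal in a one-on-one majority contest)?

Proposal B

Proposal B vs Proposal A: 55–9
Proposal B vs Proposal C: 35–29
Proposal B vs Proposal D: 43–21
Proposal B vs Proposal E: 46–18
Proposal B vs Proposal F: 45–19
Proposal B beats every other proposal.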